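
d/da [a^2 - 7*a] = 2*a - 7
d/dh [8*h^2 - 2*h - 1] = 16*h - 2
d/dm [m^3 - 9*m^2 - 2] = 3*m*(m - 6)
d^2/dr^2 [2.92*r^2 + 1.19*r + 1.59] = 5.84000000000000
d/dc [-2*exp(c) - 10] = -2*exp(c)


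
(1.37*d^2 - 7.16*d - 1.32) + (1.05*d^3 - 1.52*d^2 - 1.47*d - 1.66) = 1.05*d^3 - 0.15*d^2 - 8.63*d - 2.98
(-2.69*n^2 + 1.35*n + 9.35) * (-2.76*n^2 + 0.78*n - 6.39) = 7.4244*n^4 - 5.8242*n^3 - 7.5639*n^2 - 1.3335*n - 59.7465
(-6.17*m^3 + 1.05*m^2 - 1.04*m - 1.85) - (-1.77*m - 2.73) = -6.17*m^3 + 1.05*m^2 + 0.73*m + 0.88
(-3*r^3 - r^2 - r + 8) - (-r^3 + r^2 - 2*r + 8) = -2*r^3 - 2*r^2 + r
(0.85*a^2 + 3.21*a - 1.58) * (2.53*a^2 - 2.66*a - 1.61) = 2.1505*a^4 + 5.8603*a^3 - 13.9045*a^2 - 0.965299999999999*a + 2.5438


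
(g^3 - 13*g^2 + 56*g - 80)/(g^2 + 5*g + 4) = (g^3 - 13*g^2 + 56*g - 80)/(g^2 + 5*g + 4)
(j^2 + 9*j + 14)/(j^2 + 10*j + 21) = (j + 2)/(j + 3)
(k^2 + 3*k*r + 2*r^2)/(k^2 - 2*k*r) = (k^2 + 3*k*r + 2*r^2)/(k*(k - 2*r))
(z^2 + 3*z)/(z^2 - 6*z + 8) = z*(z + 3)/(z^2 - 6*z + 8)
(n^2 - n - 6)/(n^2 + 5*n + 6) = (n - 3)/(n + 3)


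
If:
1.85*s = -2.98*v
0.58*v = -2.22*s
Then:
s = 0.00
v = 0.00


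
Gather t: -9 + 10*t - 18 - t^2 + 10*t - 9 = -t^2 + 20*t - 36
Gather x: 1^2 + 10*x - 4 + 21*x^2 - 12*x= 21*x^2 - 2*x - 3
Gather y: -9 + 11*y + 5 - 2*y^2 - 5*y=-2*y^2 + 6*y - 4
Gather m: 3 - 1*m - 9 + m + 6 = 0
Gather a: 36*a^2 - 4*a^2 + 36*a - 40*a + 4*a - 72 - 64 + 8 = 32*a^2 - 128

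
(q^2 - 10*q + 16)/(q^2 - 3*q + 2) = (q - 8)/(q - 1)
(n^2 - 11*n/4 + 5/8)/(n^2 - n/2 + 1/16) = 2*(2*n - 5)/(4*n - 1)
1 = 1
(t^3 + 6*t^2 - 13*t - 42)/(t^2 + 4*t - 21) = t + 2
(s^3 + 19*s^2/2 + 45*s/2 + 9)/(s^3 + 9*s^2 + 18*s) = (s + 1/2)/s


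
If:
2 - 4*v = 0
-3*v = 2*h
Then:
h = -3/4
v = 1/2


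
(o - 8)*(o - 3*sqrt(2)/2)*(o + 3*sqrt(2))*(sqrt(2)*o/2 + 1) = sqrt(2)*o^4/2 - 4*sqrt(2)*o^3 + 5*o^3/2 - 20*o^2 - 3*sqrt(2)*o^2 - 9*o + 24*sqrt(2)*o + 72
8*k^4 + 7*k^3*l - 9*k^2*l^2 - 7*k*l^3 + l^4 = (-8*k + l)*(-k + l)*(k + l)^2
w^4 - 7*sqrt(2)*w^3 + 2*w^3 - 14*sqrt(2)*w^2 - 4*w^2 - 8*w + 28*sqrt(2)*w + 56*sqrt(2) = (w - 2)*(w + 2)^2*(w - 7*sqrt(2))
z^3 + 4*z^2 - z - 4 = (z - 1)*(z + 1)*(z + 4)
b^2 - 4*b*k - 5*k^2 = (b - 5*k)*(b + k)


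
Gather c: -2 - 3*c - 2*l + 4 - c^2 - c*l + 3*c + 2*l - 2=-c^2 - c*l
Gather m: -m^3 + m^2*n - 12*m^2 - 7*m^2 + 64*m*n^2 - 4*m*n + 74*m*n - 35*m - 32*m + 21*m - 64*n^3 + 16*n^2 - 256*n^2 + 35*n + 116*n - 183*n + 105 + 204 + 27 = -m^3 + m^2*(n - 19) + m*(64*n^2 + 70*n - 46) - 64*n^3 - 240*n^2 - 32*n + 336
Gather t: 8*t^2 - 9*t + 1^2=8*t^2 - 9*t + 1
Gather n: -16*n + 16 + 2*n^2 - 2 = 2*n^2 - 16*n + 14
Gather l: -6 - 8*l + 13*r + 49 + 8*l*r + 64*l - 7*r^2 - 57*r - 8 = l*(8*r + 56) - 7*r^2 - 44*r + 35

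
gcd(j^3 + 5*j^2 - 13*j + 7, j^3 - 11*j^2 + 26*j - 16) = j - 1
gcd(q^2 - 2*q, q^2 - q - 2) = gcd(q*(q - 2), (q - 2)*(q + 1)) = q - 2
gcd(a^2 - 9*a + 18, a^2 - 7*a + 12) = a - 3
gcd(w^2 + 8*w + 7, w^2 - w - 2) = w + 1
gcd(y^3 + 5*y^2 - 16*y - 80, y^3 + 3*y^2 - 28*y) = y - 4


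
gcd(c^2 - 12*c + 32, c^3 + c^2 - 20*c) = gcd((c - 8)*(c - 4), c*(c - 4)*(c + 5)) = c - 4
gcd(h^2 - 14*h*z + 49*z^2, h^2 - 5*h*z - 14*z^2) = -h + 7*z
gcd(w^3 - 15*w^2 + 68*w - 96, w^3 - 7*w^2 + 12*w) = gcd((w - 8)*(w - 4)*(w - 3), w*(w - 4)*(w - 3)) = w^2 - 7*w + 12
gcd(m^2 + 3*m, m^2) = m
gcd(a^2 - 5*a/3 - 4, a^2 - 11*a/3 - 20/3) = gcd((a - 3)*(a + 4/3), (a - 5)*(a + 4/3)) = a + 4/3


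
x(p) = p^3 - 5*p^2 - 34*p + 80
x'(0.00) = -34.00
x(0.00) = 80.00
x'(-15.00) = 791.00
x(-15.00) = -3910.00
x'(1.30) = -41.93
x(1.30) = 29.55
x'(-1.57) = -10.91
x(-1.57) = 117.19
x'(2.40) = -40.72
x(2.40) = -16.58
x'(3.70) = -29.93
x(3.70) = -63.60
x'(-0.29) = -30.85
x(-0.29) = 89.42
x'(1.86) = -42.22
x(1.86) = 5.90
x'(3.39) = -33.42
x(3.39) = -53.76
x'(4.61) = -16.34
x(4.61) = -85.03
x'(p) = 3*p^2 - 10*p - 34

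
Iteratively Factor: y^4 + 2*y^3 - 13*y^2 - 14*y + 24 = (y + 2)*(y^3 - 13*y + 12) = (y + 2)*(y + 4)*(y^2 - 4*y + 3) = (y - 1)*(y + 2)*(y + 4)*(y - 3)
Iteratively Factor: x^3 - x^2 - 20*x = (x + 4)*(x^2 - 5*x) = (x - 5)*(x + 4)*(x)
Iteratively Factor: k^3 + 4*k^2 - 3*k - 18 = (k + 3)*(k^2 + k - 6) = (k + 3)^2*(k - 2)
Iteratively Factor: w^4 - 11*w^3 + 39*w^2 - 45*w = (w)*(w^3 - 11*w^2 + 39*w - 45) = w*(w - 5)*(w^2 - 6*w + 9) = w*(w - 5)*(w - 3)*(w - 3)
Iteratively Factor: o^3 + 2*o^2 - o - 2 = (o + 1)*(o^2 + o - 2) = (o + 1)*(o + 2)*(o - 1)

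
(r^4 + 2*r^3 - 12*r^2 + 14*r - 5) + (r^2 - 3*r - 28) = r^4 + 2*r^3 - 11*r^2 + 11*r - 33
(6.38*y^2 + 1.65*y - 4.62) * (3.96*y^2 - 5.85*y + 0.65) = 25.2648*y^4 - 30.789*y^3 - 23.8007*y^2 + 28.0995*y - 3.003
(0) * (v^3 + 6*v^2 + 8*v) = 0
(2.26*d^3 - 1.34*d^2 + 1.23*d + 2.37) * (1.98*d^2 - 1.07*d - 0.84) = 4.4748*d^5 - 5.0714*d^4 + 1.9708*d^3 + 4.5021*d^2 - 3.5691*d - 1.9908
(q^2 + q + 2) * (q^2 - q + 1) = q^4 + 2*q^2 - q + 2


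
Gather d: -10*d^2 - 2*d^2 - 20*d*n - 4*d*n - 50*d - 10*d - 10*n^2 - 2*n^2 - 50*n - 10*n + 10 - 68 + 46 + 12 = -12*d^2 + d*(-24*n - 60) - 12*n^2 - 60*n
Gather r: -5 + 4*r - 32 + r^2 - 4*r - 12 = r^2 - 49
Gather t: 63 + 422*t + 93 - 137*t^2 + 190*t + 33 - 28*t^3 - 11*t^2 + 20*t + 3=-28*t^3 - 148*t^2 + 632*t + 192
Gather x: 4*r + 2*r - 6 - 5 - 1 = 6*r - 12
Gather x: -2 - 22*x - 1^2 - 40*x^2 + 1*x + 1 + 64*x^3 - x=64*x^3 - 40*x^2 - 22*x - 2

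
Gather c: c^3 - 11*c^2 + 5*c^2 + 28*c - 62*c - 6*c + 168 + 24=c^3 - 6*c^2 - 40*c + 192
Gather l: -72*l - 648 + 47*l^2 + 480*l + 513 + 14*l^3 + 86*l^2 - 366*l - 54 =14*l^3 + 133*l^2 + 42*l - 189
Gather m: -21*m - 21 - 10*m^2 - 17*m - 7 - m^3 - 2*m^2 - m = -m^3 - 12*m^2 - 39*m - 28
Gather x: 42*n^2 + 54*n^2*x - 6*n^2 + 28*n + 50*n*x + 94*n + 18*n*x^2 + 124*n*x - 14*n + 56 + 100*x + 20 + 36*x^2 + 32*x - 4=36*n^2 + 108*n + x^2*(18*n + 36) + x*(54*n^2 + 174*n + 132) + 72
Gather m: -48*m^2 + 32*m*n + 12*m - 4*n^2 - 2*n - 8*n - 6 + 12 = -48*m^2 + m*(32*n + 12) - 4*n^2 - 10*n + 6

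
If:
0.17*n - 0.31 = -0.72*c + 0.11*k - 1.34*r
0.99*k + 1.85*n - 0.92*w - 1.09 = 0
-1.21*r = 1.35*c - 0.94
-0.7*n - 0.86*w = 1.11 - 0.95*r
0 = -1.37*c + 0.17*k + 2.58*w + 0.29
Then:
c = 0.35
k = 2.74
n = -0.93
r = 0.39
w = -0.11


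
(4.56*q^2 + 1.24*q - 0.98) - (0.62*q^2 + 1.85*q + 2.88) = 3.94*q^2 - 0.61*q - 3.86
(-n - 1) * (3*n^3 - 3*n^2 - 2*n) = -3*n^4 + 5*n^2 + 2*n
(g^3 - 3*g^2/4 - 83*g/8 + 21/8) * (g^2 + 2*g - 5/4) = g^5 + 5*g^4/4 - 105*g^3/8 - 275*g^2/16 + 583*g/32 - 105/32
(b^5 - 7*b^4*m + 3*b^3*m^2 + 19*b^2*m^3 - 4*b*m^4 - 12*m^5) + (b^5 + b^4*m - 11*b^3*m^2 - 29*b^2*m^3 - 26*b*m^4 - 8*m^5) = 2*b^5 - 6*b^4*m - 8*b^3*m^2 - 10*b^2*m^3 - 30*b*m^4 - 20*m^5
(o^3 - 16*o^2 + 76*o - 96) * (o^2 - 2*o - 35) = o^5 - 18*o^4 + 73*o^3 + 312*o^2 - 2468*o + 3360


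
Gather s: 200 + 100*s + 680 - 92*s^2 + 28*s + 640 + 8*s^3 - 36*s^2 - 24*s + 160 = 8*s^3 - 128*s^2 + 104*s + 1680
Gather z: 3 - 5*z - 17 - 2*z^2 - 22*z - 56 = -2*z^2 - 27*z - 70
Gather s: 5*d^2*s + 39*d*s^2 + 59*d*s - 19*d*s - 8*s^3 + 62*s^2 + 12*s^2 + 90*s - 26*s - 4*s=-8*s^3 + s^2*(39*d + 74) + s*(5*d^2 + 40*d + 60)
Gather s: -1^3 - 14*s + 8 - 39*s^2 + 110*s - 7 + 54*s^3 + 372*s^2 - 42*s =54*s^3 + 333*s^2 + 54*s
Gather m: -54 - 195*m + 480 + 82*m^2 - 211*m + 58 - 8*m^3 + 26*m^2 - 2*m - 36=-8*m^3 + 108*m^2 - 408*m + 448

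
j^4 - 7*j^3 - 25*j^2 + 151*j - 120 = (j - 8)*(j - 3)*(j - 1)*(j + 5)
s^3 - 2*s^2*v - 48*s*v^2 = s*(s - 8*v)*(s + 6*v)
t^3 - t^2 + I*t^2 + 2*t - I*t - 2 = (t - 1)*(t - I)*(t + 2*I)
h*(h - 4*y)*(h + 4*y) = h^3 - 16*h*y^2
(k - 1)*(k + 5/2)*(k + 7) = k^3 + 17*k^2/2 + 8*k - 35/2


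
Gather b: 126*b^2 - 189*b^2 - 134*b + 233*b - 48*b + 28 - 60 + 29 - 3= -63*b^2 + 51*b - 6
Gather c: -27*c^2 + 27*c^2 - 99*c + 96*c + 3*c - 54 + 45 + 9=0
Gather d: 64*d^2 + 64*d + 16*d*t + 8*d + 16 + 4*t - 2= 64*d^2 + d*(16*t + 72) + 4*t + 14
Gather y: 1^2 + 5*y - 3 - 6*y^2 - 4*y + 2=-6*y^2 + y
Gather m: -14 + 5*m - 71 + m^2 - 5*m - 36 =m^2 - 121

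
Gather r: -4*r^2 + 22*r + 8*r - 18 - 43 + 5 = -4*r^2 + 30*r - 56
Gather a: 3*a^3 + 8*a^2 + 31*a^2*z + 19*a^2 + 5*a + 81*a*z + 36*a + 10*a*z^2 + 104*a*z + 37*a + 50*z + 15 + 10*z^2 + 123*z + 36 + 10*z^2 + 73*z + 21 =3*a^3 + a^2*(31*z + 27) + a*(10*z^2 + 185*z + 78) + 20*z^2 + 246*z + 72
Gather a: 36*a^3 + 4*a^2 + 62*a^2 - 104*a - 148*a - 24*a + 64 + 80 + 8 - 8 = 36*a^3 + 66*a^2 - 276*a + 144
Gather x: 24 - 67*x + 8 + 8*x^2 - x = 8*x^2 - 68*x + 32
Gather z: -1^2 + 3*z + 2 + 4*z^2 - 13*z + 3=4*z^2 - 10*z + 4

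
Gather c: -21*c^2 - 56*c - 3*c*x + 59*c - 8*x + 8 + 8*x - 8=-21*c^2 + c*(3 - 3*x)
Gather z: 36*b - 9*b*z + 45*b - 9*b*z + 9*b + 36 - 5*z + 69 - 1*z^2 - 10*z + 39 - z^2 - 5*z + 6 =90*b - 2*z^2 + z*(-18*b - 20) + 150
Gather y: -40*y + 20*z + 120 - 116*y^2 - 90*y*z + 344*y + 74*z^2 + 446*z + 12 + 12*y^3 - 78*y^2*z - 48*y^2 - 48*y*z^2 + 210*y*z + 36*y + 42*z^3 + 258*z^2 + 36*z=12*y^3 + y^2*(-78*z - 164) + y*(-48*z^2 + 120*z + 340) + 42*z^3 + 332*z^2 + 502*z + 132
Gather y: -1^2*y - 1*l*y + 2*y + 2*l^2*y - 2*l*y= y*(2*l^2 - 3*l + 1)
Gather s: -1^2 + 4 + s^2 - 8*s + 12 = s^2 - 8*s + 15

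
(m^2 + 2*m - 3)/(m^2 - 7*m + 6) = (m + 3)/(m - 6)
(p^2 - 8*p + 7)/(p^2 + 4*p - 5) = (p - 7)/(p + 5)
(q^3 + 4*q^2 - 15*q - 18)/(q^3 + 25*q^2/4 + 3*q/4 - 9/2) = 4*(q - 3)/(4*q - 3)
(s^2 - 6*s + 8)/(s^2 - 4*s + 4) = (s - 4)/(s - 2)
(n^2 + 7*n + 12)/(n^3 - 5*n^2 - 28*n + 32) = (n + 3)/(n^2 - 9*n + 8)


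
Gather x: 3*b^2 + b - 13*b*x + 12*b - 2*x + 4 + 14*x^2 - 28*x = 3*b^2 + 13*b + 14*x^2 + x*(-13*b - 30) + 4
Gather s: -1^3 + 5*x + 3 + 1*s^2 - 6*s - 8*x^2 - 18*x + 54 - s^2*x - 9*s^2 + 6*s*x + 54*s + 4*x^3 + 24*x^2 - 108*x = s^2*(-x - 8) + s*(6*x + 48) + 4*x^3 + 16*x^2 - 121*x + 56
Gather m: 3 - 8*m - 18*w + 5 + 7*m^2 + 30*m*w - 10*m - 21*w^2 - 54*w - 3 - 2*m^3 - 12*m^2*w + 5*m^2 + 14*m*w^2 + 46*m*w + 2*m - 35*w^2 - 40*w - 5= -2*m^3 + m^2*(12 - 12*w) + m*(14*w^2 + 76*w - 16) - 56*w^2 - 112*w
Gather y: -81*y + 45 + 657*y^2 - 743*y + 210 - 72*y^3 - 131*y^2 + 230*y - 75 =-72*y^3 + 526*y^2 - 594*y + 180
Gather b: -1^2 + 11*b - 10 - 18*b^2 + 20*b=-18*b^2 + 31*b - 11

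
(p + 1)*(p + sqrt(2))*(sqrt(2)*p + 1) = sqrt(2)*p^3 + sqrt(2)*p^2 + 3*p^2 + sqrt(2)*p + 3*p + sqrt(2)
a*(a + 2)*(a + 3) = a^3 + 5*a^2 + 6*a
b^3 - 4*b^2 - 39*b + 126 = (b - 7)*(b - 3)*(b + 6)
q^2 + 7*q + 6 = (q + 1)*(q + 6)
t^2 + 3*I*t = t*(t + 3*I)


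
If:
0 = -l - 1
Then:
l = -1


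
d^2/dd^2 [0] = 0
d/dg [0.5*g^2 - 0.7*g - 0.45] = 1.0*g - 0.7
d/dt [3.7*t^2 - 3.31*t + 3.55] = 7.4*t - 3.31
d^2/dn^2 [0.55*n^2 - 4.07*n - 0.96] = 1.10000000000000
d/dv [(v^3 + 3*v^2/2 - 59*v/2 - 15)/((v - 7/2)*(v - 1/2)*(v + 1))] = 2*(-36*v^4 + 436*v^3 - 333*v^2 - 678*v - 683)/(16*v^6 - 96*v^5 + 72*v^4 + 272*v^3 - 87*v^2 - 126*v + 49)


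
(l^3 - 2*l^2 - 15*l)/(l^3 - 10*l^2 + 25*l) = (l + 3)/(l - 5)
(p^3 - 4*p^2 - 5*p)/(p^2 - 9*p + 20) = p*(p + 1)/(p - 4)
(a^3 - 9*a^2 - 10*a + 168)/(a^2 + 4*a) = a - 13 + 42/a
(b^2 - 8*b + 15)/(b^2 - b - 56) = (-b^2 + 8*b - 15)/(-b^2 + b + 56)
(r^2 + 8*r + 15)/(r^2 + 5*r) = (r + 3)/r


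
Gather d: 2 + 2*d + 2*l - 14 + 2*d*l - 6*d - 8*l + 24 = d*(2*l - 4) - 6*l + 12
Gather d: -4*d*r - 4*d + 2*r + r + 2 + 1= d*(-4*r - 4) + 3*r + 3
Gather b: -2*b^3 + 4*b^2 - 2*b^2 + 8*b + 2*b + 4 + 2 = -2*b^3 + 2*b^2 + 10*b + 6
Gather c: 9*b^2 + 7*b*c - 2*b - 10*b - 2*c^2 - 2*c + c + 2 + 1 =9*b^2 - 12*b - 2*c^2 + c*(7*b - 1) + 3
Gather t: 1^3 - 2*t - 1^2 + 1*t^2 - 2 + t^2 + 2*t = 2*t^2 - 2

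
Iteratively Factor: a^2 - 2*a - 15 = (a + 3)*(a - 5)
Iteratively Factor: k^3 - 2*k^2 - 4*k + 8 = (k - 2)*(k^2 - 4) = (k - 2)*(k + 2)*(k - 2)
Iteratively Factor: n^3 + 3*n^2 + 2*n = (n + 2)*(n^2 + n) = (n + 1)*(n + 2)*(n)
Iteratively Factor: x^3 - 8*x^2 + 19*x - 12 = (x - 4)*(x^2 - 4*x + 3) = (x - 4)*(x - 3)*(x - 1)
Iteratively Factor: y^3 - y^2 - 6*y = (y - 3)*(y^2 + 2*y) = y*(y - 3)*(y + 2)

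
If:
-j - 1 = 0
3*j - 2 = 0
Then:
No Solution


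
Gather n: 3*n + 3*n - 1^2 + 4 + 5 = 6*n + 8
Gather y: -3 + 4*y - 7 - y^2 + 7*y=-y^2 + 11*y - 10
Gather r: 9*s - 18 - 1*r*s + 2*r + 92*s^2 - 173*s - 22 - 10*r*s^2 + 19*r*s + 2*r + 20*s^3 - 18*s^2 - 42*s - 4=r*(-10*s^2 + 18*s + 4) + 20*s^3 + 74*s^2 - 206*s - 44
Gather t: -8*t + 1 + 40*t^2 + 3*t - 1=40*t^2 - 5*t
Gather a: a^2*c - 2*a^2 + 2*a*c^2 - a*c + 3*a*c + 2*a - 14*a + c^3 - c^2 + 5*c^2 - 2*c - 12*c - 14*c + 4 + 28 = a^2*(c - 2) + a*(2*c^2 + 2*c - 12) + c^3 + 4*c^2 - 28*c + 32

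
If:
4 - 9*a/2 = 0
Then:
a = 8/9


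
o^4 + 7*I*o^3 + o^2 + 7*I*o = o*(o - I)*(o + I)*(o + 7*I)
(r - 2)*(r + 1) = r^2 - r - 2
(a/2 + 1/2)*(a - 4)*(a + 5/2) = a^3/2 - a^2/4 - 23*a/4 - 5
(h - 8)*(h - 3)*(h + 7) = h^3 - 4*h^2 - 53*h + 168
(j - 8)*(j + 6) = j^2 - 2*j - 48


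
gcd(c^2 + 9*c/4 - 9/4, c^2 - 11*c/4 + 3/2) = c - 3/4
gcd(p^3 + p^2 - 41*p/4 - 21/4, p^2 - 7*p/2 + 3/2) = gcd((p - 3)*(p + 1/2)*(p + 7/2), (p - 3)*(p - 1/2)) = p - 3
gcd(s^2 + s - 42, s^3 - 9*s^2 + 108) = s - 6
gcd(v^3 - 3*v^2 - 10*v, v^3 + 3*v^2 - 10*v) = v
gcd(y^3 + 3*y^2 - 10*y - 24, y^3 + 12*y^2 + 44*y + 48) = y^2 + 6*y + 8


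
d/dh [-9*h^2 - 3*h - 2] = -18*h - 3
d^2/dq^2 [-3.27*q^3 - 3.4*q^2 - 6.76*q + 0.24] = -19.62*q - 6.8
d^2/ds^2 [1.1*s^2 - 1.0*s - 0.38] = 2.20000000000000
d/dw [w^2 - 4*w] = 2*w - 4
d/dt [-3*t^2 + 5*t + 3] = 5 - 6*t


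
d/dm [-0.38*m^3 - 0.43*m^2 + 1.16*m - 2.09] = -1.14*m^2 - 0.86*m + 1.16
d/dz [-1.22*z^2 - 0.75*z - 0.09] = -2.44*z - 0.75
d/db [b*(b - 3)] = 2*b - 3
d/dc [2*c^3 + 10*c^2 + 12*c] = 6*c^2 + 20*c + 12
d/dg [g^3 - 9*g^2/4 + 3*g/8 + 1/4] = 3*g^2 - 9*g/2 + 3/8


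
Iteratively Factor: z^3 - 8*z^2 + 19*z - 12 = (z - 3)*(z^2 - 5*z + 4) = (z - 3)*(z - 1)*(z - 4)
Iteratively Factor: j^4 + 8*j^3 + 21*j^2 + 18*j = (j)*(j^3 + 8*j^2 + 21*j + 18) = j*(j + 3)*(j^2 + 5*j + 6) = j*(j + 2)*(j + 3)*(j + 3)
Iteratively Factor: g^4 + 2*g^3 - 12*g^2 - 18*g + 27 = (g + 3)*(g^3 - g^2 - 9*g + 9) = (g + 3)^2*(g^2 - 4*g + 3) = (g - 1)*(g + 3)^2*(g - 3)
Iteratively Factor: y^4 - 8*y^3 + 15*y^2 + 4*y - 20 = (y - 2)*(y^3 - 6*y^2 + 3*y + 10) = (y - 5)*(y - 2)*(y^2 - y - 2) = (y - 5)*(y - 2)*(y + 1)*(y - 2)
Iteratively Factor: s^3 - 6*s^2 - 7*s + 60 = (s - 4)*(s^2 - 2*s - 15) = (s - 4)*(s + 3)*(s - 5)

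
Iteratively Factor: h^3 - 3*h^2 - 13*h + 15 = (h - 1)*(h^2 - 2*h - 15) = (h - 5)*(h - 1)*(h + 3)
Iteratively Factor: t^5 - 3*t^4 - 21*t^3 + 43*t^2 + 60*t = (t + 1)*(t^4 - 4*t^3 - 17*t^2 + 60*t) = (t - 5)*(t + 1)*(t^3 + t^2 - 12*t) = (t - 5)*(t + 1)*(t + 4)*(t^2 - 3*t) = t*(t - 5)*(t + 1)*(t + 4)*(t - 3)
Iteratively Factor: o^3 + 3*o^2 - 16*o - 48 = (o + 4)*(o^2 - o - 12) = (o + 3)*(o + 4)*(o - 4)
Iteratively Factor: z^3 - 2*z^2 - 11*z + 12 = (z - 1)*(z^2 - z - 12) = (z - 4)*(z - 1)*(z + 3)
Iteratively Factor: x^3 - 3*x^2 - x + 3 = (x + 1)*(x^2 - 4*x + 3) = (x - 3)*(x + 1)*(x - 1)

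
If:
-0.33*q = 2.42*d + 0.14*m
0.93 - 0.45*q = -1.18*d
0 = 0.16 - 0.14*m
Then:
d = -0.26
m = 1.14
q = 1.39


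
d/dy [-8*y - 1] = -8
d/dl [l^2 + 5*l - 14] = 2*l + 5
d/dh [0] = 0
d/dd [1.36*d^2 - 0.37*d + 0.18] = 2.72*d - 0.37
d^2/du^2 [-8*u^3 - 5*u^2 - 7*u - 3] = -48*u - 10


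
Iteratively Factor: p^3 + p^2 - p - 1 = (p - 1)*(p^2 + 2*p + 1) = (p - 1)*(p + 1)*(p + 1)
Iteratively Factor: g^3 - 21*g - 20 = (g - 5)*(g^2 + 5*g + 4) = (g - 5)*(g + 4)*(g + 1)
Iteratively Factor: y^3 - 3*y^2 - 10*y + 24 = (y - 4)*(y^2 + y - 6) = (y - 4)*(y + 3)*(y - 2)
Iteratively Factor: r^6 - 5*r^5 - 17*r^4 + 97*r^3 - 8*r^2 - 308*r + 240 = (r - 1)*(r^5 - 4*r^4 - 21*r^3 + 76*r^2 + 68*r - 240) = (r - 5)*(r - 1)*(r^4 + r^3 - 16*r^2 - 4*r + 48) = (r - 5)*(r - 3)*(r - 1)*(r^3 + 4*r^2 - 4*r - 16) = (r - 5)*(r - 3)*(r - 2)*(r - 1)*(r^2 + 6*r + 8) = (r - 5)*(r - 3)*(r - 2)*(r - 1)*(r + 4)*(r + 2)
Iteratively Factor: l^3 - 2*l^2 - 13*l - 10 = (l + 1)*(l^2 - 3*l - 10) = (l + 1)*(l + 2)*(l - 5)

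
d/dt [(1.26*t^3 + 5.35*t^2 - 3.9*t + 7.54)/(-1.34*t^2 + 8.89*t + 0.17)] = (-1.6884*t^4 + 22.4028*t^3 + 42.9781*t^2 + 22.0262*t - 67.6936)/(1.7956*t^4 - 23.8252*t^3 + 78.5765*t^2 + 3.0226*t + 0.0289)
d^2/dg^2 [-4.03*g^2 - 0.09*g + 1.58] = -8.06000000000000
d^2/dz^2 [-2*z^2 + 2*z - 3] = -4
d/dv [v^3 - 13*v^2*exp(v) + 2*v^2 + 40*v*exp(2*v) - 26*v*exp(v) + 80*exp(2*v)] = -13*v^2*exp(v) + 3*v^2 + 80*v*exp(2*v) - 52*v*exp(v) + 4*v + 200*exp(2*v) - 26*exp(v)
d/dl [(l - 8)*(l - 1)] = 2*l - 9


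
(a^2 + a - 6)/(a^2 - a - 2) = (a + 3)/(a + 1)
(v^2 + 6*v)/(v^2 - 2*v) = (v + 6)/(v - 2)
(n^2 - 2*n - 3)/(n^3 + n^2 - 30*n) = (n^2 - 2*n - 3)/(n*(n^2 + n - 30))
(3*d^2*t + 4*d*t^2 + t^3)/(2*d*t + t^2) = (3*d^2 + 4*d*t + t^2)/(2*d + t)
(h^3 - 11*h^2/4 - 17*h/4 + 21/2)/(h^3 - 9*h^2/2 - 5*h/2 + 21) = (4*h - 7)/(2*(2*h - 7))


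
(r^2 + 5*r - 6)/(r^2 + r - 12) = (r^2 + 5*r - 6)/(r^2 + r - 12)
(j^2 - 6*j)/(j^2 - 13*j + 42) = j/(j - 7)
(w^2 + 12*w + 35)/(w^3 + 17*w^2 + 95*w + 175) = 1/(w + 5)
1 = 1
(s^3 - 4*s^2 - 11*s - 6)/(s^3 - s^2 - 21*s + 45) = (s^3 - 4*s^2 - 11*s - 6)/(s^3 - s^2 - 21*s + 45)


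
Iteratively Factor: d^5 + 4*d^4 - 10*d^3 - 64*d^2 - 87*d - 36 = (d + 3)*(d^4 + d^3 - 13*d^2 - 25*d - 12) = (d + 3)^2*(d^3 - 2*d^2 - 7*d - 4) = (d + 1)*(d + 3)^2*(d^2 - 3*d - 4) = (d - 4)*(d + 1)*(d + 3)^2*(d + 1)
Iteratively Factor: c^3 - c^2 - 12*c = (c + 3)*(c^2 - 4*c) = (c - 4)*(c + 3)*(c)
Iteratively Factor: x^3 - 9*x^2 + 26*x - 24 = (x - 4)*(x^2 - 5*x + 6) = (x - 4)*(x - 3)*(x - 2)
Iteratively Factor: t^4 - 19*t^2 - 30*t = (t + 3)*(t^3 - 3*t^2 - 10*t) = t*(t + 3)*(t^2 - 3*t - 10) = t*(t - 5)*(t + 3)*(t + 2)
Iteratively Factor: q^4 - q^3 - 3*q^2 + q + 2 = (q + 1)*(q^3 - 2*q^2 - q + 2) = (q - 2)*(q + 1)*(q^2 - 1) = (q - 2)*(q - 1)*(q + 1)*(q + 1)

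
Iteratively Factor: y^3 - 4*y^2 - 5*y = (y - 5)*(y^2 + y) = y*(y - 5)*(y + 1)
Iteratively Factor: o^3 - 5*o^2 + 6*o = (o - 2)*(o^2 - 3*o) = o*(o - 2)*(o - 3)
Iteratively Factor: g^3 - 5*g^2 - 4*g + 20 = (g - 5)*(g^2 - 4) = (g - 5)*(g + 2)*(g - 2)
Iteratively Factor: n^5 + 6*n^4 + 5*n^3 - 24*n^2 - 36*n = (n + 3)*(n^4 + 3*n^3 - 4*n^2 - 12*n) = (n + 3)^2*(n^3 - 4*n) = (n - 2)*(n + 3)^2*(n^2 + 2*n) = (n - 2)*(n + 2)*(n + 3)^2*(n)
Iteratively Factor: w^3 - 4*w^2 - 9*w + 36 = (w - 3)*(w^2 - w - 12) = (w - 3)*(w + 3)*(w - 4)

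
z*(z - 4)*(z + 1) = z^3 - 3*z^2 - 4*z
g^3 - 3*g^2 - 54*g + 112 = (g - 8)*(g - 2)*(g + 7)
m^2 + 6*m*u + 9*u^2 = (m + 3*u)^2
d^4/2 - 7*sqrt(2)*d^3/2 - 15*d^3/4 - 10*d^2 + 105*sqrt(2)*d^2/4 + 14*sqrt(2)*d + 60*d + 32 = (d/2 + sqrt(2)/2)*(d - 8)*(d + 1/2)*(d - 8*sqrt(2))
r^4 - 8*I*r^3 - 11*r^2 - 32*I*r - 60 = (r - 5*I)*(r - 3*I)*(r - 2*I)*(r + 2*I)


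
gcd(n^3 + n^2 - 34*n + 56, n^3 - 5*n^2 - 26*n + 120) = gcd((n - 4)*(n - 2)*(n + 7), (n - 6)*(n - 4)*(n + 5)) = n - 4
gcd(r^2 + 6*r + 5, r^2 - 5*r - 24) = 1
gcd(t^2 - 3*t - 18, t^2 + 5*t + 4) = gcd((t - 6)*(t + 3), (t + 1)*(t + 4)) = 1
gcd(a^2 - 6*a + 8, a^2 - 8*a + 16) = a - 4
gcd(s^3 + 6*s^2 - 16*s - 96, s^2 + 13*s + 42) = s + 6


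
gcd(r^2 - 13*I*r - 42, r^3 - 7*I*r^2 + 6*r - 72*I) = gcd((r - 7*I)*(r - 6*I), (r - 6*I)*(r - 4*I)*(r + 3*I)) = r - 6*I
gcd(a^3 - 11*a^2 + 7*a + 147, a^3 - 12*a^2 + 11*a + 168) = a^2 - 4*a - 21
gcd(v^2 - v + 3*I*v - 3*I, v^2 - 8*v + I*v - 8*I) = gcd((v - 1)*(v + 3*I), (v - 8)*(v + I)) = 1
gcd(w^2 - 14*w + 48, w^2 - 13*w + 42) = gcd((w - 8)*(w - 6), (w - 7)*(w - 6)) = w - 6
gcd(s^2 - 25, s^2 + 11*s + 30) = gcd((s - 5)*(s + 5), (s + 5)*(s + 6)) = s + 5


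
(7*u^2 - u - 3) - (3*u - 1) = 7*u^2 - 4*u - 2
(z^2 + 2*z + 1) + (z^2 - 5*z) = 2*z^2 - 3*z + 1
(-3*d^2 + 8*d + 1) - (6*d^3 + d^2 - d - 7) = -6*d^3 - 4*d^2 + 9*d + 8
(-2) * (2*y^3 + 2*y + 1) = -4*y^3 - 4*y - 2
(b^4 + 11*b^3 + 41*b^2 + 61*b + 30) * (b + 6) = b^5 + 17*b^4 + 107*b^3 + 307*b^2 + 396*b + 180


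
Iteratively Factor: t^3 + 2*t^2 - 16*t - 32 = (t - 4)*(t^2 + 6*t + 8) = (t - 4)*(t + 2)*(t + 4)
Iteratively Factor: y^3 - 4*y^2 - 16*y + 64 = (y + 4)*(y^2 - 8*y + 16) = (y - 4)*(y + 4)*(y - 4)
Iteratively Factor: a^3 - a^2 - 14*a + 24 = (a + 4)*(a^2 - 5*a + 6) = (a - 3)*(a + 4)*(a - 2)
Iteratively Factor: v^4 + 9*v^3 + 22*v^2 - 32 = (v + 4)*(v^3 + 5*v^2 + 2*v - 8) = (v + 4)^2*(v^2 + v - 2) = (v + 2)*(v + 4)^2*(v - 1)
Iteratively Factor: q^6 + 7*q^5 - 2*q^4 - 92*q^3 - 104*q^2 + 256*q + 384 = (q + 4)*(q^5 + 3*q^4 - 14*q^3 - 36*q^2 + 40*q + 96) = (q + 2)*(q + 4)*(q^4 + q^3 - 16*q^2 - 4*q + 48) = (q - 2)*(q + 2)*(q + 4)*(q^3 + 3*q^2 - 10*q - 24) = (q - 2)*(q + 2)^2*(q + 4)*(q^2 + q - 12) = (q - 2)*(q + 2)^2*(q + 4)^2*(q - 3)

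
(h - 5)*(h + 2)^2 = h^3 - h^2 - 16*h - 20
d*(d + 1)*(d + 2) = d^3 + 3*d^2 + 2*d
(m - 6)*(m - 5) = m^2 - 11*m + 30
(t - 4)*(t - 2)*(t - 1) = t^3 - 7*t^2 + 14*t - 8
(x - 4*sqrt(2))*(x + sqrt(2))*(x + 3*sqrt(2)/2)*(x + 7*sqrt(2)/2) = x^4 + 2*sqrt(2)*x^3 - 55*x^2/2 - 143*sqrt(2)*x/2 - 84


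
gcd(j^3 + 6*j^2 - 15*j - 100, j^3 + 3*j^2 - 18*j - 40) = j^2 + j - 20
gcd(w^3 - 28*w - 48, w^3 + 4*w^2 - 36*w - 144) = w^2 - 2*w - 24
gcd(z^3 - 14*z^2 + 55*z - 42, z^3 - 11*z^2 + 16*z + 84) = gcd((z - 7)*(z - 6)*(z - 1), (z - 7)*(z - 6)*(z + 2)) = z^2 - 13*z + 42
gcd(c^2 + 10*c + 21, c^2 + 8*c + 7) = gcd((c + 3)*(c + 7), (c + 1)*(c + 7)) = c + 7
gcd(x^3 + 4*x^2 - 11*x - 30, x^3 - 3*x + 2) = x + 2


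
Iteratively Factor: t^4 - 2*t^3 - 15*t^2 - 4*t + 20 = (t + 2)*(t^3 - 4*t^2 - 7*t + 10) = (t + 2)^2*(t^2 - 6*t + 5) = (t - 1)*(t + 2)^2*(t - 5)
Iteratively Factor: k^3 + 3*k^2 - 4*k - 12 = (k - 2)*(k^2 + 5*k + 6) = (k - 2)*(k + 2)*(k + 3)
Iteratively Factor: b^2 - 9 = (b + 3)*(b - 3)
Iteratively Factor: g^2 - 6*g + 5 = (g - 1)*(g - 5)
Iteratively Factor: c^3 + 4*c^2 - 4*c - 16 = (c + 2)*(c^2 + 2*c - 8) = (c - 2)*(c + 2)*(c + 4)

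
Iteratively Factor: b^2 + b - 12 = (b - 3)*(b + 4)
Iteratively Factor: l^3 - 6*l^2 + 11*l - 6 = (l - 1)*(l^2 - 5*l + 6) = (l - 2)*(l - 1)*(l - 3)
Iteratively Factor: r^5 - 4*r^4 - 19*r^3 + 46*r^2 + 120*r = (r + 3)*(r^4 - 7*r^3 + 2*r^2 + 40*r) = (r - 4)*(r + 3)*(r^3 - 3*r^2 - 10*r) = r*(r - 4)*(r + 3)*(r^2 - 3*r - 10) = r*(r - 4)*(r + 2)*(r + 3)*(r - 5)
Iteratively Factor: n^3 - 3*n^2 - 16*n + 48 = (n - 3)*(n^2 - 16) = (n - 3)*(n + 4)*(n - 4)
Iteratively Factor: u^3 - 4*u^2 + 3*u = (u)*(u^2 - 4*u + 3) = u*(u - 1)*(u - 3)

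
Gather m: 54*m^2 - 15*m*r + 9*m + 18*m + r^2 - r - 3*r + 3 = 54*m^2 + m*(27 - 15*r) + r^2 - 4*r + 3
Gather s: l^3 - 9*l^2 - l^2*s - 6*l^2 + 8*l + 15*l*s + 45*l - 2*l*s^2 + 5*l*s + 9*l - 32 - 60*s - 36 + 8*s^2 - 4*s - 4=l^3 - 15*l^2 + 62*l + s^2*(8 - 2*l) + s*(-l^2 + 20*l - 64) - 72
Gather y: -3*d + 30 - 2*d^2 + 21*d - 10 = -2*d^2 + 18*d + 20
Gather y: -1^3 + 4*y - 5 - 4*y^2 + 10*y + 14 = -4*y^2 + 14*y + 8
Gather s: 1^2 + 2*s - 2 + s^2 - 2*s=s^2 - 1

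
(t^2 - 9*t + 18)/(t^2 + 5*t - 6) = (t^2 - 9*t + 18)/(t^2 + 5*t - 6)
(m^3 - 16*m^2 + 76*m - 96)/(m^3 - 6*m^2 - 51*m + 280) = (m^2 - 8*m + 12)/(m^2 + 2*m - 35)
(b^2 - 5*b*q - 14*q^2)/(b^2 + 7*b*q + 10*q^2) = (b - 7*q)/(b + 5*q)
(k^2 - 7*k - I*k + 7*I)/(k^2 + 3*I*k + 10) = (k^2 - 7*k - I*k + 7*I)/(k^2 + 3*I*k + 10)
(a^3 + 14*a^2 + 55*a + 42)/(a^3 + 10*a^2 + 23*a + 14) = (a + 6)/(a + 2)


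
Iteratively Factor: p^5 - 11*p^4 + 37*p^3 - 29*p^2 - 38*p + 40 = (p + 1)*(p^4 - 12*p^3 + 49*p^2 - 78*p + 40) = (p - 5)*(p + 1)*(p^3 - 7*p^2 + 14*p - 8) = (p - 5)*(p - 1)*(p + 1)*(p^2 - 6*p + 8) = (p - 5)*(p - 4)*(p - 1)*(p + 1)*(p - 2)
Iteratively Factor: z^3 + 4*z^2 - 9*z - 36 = (z - 3)*(z^2 + 7*z + 12) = (z - 3)*(z + 4)*(z + 3)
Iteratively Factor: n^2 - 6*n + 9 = (n - 3)*(n - 3)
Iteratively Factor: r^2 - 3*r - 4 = (r - 4)*(r + 1)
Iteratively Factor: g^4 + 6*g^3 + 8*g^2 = (g)*(g^3 + 6*g^2 + 8*g) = g*(g + 4)*(g^2 + 2*g) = g*(g + 2)*(g + 4)*(g)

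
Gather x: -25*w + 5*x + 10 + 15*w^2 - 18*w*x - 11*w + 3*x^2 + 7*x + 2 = 15*w^2 - 36*w + 3*x^2 + x*(12 - 18*w) + 12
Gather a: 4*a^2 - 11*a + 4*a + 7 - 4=4*a^2 - 7*a + 3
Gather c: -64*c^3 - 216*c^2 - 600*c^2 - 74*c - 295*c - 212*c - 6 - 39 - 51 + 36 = -64*c^3 - 816*c^2 - 581*c - 60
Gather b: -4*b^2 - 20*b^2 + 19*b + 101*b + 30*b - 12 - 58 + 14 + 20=-24*b^2 + 150*b - 36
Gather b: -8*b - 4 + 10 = 6 - 8*b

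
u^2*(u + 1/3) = u^3 + u^2/3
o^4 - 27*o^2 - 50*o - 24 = (o - 6)*(o + 1)^2*(o + 4)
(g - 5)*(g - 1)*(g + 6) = g^3 - 31*g + 30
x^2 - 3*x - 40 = (x - 8)*(x + 5)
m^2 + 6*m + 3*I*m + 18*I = (m + 6)*(m + 3*I)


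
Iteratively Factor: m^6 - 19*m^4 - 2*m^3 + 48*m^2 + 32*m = (m - 2)*(m^5 + 2*m^4 - 15*m^3 - 32*m^2 - 16*m) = (m - 2)*(m + 1)*(m^4 + m^3 - 16*m^2 - 16*m) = (m - 2)*(m + 1)^2*(m^3 - 16*m) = m*(m - 2)*(m + 1)^2*(m^2 - 16) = m*(m - 2)*(m + 1)^2*(m + 4)*(m - 4)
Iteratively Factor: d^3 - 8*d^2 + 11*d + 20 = (d + 1)*(d^2 - 9*d + 20) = (d - 4)*(d + 1)*(d - 5)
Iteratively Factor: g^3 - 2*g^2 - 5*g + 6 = (g + 2)*(g^2 - 4*g + 3) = (g - 3)*(g + 2)*(g - 1)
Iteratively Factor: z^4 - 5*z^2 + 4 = (z + 1)*(z^3 - z^2 - 4*z + 4) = (z - 2)*(z + 1)*(z^2 + z - 2) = (z - 2)*(z + 1)*(z + 2)*(z - 1)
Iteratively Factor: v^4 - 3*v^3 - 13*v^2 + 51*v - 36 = (v - 1)*(v^3 - 2*v^2 - 15*v + 36) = (v - 1)*(v + 4)*(v^2 - 6*v + 9) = (v - 3)*(v - 1)*(v + 4)*(v - 3)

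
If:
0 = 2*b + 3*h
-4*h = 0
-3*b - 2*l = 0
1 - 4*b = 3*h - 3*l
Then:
No Solution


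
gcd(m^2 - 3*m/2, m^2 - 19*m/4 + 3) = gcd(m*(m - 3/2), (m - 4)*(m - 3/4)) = 1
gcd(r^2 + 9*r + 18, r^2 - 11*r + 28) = 1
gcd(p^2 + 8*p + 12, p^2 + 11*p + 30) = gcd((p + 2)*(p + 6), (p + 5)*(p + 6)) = p + 6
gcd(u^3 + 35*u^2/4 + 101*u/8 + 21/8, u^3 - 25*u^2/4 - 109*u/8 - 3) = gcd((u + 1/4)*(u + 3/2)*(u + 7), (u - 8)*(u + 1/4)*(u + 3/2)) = u^2 + 7*u/4 + 3/8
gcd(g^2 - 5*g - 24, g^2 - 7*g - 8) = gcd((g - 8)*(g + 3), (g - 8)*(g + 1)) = g - 8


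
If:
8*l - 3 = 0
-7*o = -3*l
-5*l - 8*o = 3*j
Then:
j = -59/56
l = 3/8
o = 9/56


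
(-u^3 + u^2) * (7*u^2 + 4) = -7*u^5 + 7*u^4 - 4*u^3 + 4*u^2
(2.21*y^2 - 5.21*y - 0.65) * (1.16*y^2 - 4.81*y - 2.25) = 2.5636*y^4 - 16.6737*y^3 + 19.3336*y^2 + 14.849*y + 1.4625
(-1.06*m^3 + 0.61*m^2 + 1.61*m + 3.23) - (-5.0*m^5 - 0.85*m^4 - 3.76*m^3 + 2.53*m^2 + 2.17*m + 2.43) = 5.0*m^5 + 0.85*m^4 + 2.7*m^3 - 1.92*m^2 - 0.56*m + 0.8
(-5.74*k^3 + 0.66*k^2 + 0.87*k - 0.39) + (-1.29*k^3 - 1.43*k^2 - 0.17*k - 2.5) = -7.03*k^3 - 0.77*k^2 + 0.7*k - 2.89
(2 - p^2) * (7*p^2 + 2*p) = -7*p^4 - 2*p^3 + 14*p^2 + 4*p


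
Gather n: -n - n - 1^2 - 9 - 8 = -2*n - 18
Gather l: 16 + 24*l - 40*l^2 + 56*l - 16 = -40*l^2 + 80*l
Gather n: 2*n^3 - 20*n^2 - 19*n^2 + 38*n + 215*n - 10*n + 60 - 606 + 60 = 2*n^3 - 39*n^2 + 243*n - 486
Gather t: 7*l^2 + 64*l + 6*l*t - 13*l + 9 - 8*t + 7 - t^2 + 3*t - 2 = 7*l^2 + 51*l - t^2 + t*(6*l - 5) + 14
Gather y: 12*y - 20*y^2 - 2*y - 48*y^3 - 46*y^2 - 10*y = -48*y^3 - 66*y^2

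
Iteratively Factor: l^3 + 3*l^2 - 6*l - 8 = (l + 4)*(l^2 - l - 2) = (l - 2)*(l + 4)*(l + 1)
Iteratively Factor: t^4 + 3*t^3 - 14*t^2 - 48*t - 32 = (t + 1)*(t^3 + 2*t^2 - 16*t - 32) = (t - 4)*(t + 1)*(t^2 + 6*t + 8) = (t - 4)*(t + 1)*(t + 2)*(t + 4)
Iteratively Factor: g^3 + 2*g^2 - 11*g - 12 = (g + 4)*(g^2 - 2*g - 3) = (g + 1)*(g + 4)*(g - 3)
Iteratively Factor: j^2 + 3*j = (j + 3)*(j)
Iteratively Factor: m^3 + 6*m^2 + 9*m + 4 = (m + 4)*(m^2 + 2*m + 1) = (m + 1)*(m + 4)*(m + 1)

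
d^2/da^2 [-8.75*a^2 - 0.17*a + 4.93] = -17.5000000000000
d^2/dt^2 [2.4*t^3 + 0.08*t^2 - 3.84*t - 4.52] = 14.4*t + 0.16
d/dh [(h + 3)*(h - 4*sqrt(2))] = 2*h - 4*sqrt(2) + 3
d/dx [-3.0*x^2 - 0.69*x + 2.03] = -6.0*x - 0.69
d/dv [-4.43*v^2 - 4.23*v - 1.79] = -8.86*v - 4.23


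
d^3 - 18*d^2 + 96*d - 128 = (d - 8)^2*(d - 2)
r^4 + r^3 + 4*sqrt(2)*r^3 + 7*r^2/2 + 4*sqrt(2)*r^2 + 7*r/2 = r*(r + 1)*(r + sqrt(2)/2)*(r + 7*sqrt(2)/2)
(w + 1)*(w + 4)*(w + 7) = w^3 + 12*w^2 + 39*w + 28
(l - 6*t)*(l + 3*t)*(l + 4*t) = l^3 + l^2*t - 30*l*t^2 - 72*t^3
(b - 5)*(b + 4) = b^2 - b - 20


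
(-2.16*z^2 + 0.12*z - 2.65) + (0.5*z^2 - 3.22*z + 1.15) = -1.66*z^2 - 3.1*z - 1.5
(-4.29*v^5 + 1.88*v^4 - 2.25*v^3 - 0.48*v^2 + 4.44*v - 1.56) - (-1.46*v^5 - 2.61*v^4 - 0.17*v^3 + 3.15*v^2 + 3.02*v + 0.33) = -2.83*v^5 + 4.49*v^4 - 2.08*v^3 - 3.63*v^2 + 1.42*v - 1.89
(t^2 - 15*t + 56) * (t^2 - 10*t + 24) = t^4 - 25*t^3 + 230*t^2 - 920*t + 1344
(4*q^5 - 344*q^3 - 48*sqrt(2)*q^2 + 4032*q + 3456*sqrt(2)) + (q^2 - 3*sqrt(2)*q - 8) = 4*q^5 - 344*q^3 - 48*sqrt(2)*q^2 + q^2 - 3*sqrt(2)*q + 4032*q - 8 + 3456*sqrt(2)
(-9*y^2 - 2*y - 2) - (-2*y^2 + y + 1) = -7*y^2 - 3*y - 3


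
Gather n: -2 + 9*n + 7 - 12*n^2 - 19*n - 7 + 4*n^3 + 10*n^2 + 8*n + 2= 4*n^3 - 2*n^2 - 2*n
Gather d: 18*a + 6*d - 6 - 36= 18*a + 6*d - 42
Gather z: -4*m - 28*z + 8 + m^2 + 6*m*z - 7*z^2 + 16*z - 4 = m^2 - 4*m - 7*z^2 + z*(6*m - 12) + 4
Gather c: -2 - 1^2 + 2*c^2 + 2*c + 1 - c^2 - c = c^2 + c - 2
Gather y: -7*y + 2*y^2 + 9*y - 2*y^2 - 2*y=0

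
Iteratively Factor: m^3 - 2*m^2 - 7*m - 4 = (m + 1)*(m^2 - 3*m - 4) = (m + 1)^2*(m - 4)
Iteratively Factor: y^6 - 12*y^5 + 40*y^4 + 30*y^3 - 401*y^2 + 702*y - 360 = (y - 5)*(y^5 - 7*y^4 + 5*y^3 + 55*y^2 - 126*y + 72) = (y - 5)*(y - 1)*(y^4 - 6*y^3 - y^2 + 54*y - 72) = (y - 5)*(y - 1)*(y + 3)*(y^3 - 9*y^2 + 26*y - 24) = (y - 5)*(y - 2)*(y - 1)*(y + 3)*(y^2 - 7*y + 12) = (y - 5)*(y - 4)*(y - 2)*(y - 1)*(y + 3)*(y - 3)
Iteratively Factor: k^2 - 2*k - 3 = (k - 3)*(k + 1)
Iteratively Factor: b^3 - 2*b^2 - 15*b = (b + 3)*(b^2 - 5*b) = (b - 5)*(b + 3)*(b)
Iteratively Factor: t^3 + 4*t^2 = (t + 4)*(t^2) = t*(t + 4)*(t)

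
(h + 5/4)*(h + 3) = h^2 + 17*h/4 + 15/4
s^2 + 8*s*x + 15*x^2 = (s + 3*x)*(s + 5*x)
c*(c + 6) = c^2 + 6*c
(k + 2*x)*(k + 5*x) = k^2 + 7*k*x + 10*x^2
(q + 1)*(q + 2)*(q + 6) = q^3 + 9*q^2 + 20*q + 12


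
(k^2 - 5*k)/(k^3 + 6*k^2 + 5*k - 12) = k*(k - 5)/(k^3 + 6*k^2 + 5*k - 12)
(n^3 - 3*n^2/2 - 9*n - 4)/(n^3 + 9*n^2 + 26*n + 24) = (n^2 - 7*n/2 - 2)/(n^2 + 7*n + 12)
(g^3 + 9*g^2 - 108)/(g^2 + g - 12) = (g^2 + 12*g + 36)/(g + 4)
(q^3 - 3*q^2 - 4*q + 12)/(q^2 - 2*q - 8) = (q^2 - 5*q + 6)/(q - 4)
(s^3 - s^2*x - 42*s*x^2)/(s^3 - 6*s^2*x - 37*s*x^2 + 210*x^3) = s/(s - 5*x)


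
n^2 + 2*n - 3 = (n - 1)*(n + 3)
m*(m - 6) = m^2 - 6*m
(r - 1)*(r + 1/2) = r^2 - r/2 - 1/2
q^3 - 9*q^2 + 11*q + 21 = (q - 7)*(q - 3)*(q + 1)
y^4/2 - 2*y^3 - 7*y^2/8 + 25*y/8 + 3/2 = (y/2 + 1/4)*(y - 4)*(y - 3/2)*(y + 1)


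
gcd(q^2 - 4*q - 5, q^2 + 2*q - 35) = q - 5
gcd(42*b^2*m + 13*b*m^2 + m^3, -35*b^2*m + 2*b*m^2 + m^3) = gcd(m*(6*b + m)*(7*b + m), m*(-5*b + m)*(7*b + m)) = 7*b*m + m^2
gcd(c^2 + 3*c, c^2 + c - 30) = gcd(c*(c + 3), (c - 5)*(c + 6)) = 1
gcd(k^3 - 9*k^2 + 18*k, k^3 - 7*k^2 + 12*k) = k^2 - 3*k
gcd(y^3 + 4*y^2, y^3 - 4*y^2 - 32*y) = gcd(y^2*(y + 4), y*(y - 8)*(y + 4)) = y^2 + 4*y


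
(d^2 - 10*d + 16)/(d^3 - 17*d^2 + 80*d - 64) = (d - 2)/(d^2 - 9*d + 8)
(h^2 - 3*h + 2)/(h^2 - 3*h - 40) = (-h^2 + 3*h - 2)/(-h^2 + 3*h + 40)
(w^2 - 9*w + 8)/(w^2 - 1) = (w - 8)/(w + 1)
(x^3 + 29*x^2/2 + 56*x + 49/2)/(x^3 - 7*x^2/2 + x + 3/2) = (x^2 + 14*x + 49)/(x^2 - 4*x + 3)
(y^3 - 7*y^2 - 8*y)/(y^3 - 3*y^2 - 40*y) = (y + 1)/(y + 5)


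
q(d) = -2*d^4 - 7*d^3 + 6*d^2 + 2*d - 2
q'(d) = -8*d^3 - 21*d^2 + 12*d + 2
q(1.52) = -20.36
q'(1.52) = -56.37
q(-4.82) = -167.87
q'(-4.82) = 352.12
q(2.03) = -65.74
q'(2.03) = -127.10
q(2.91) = -261.28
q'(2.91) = -338.05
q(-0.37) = -1.60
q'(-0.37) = -4.91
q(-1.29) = 14.89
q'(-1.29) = -31.25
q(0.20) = -1.42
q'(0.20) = 3.50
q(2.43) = -131.89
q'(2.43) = -207.63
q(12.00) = -52682.00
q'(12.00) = -16702.00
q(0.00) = -2.00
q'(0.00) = 2.00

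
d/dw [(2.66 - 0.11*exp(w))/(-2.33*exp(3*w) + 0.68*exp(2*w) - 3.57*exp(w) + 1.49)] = (-0.5126*exp(3*w) + 18.6682*exp(2*w) - 3.6176*exp(w) + 9.3323)*exp(w)/(5.4289*exp(6*w) - 3.1688*exp(5*w) + 17.0986*exp(4*w) - 11.7986*exp(3*w) + 14.7713*exp(2*w) - 10.6386*exp(w) + 2.2201)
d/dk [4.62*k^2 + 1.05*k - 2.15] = 9.24*k + 1.05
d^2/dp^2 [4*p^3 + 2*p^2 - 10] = 24*p + 4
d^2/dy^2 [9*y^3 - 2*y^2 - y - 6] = 54*y - 4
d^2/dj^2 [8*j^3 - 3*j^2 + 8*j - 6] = 48*j - 6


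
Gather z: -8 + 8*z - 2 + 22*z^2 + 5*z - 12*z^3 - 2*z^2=-12*z^3 + 20*z^2 + 13*z - 10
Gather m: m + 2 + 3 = m + 5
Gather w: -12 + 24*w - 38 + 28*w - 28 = 52*w - 78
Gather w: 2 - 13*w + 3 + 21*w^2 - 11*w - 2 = 21*w^2 - 24*w + 3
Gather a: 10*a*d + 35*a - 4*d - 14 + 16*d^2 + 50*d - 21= a*(10*d + 35) + 16*d^2 + 46*d - 35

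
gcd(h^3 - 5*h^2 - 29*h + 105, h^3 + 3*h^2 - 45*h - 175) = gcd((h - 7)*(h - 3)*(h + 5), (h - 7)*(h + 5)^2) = h^2 - 2*h - 35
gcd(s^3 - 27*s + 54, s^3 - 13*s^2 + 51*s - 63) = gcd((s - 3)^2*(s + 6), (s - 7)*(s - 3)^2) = s^2 - 6*s + 9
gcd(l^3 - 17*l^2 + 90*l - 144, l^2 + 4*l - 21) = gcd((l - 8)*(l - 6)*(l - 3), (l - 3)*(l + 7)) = l - 3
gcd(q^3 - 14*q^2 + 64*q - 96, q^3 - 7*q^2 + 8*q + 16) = q^2 - 8*q + 16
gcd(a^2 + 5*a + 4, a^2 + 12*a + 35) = 1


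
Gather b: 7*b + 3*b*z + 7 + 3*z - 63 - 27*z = b*(3*z + 7) - 24*z - 56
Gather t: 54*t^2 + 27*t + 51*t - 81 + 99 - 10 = 54*t^2 + 78*t + 8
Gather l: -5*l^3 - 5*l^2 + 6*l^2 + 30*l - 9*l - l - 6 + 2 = -5*l^3 + l^2 + 20*l - 4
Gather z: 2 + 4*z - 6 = 4*z - 4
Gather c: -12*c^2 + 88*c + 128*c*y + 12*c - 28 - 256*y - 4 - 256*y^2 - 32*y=-12*c^2 + c*(128*y + 100) - 256*y^2 - 288*y - 32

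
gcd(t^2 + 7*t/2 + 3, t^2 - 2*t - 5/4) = 1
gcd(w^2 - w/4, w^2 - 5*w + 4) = 1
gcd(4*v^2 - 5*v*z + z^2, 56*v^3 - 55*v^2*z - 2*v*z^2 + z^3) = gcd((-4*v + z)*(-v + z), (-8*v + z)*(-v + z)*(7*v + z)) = -v + z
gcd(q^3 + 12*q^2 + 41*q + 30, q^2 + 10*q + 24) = q + 6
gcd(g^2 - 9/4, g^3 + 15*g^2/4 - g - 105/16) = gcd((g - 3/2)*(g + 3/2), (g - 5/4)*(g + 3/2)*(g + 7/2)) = g + 3/2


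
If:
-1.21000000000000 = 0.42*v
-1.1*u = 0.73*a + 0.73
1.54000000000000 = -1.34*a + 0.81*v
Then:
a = -2.89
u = 1.25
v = -2.88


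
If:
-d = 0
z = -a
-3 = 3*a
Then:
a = -1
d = 0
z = 1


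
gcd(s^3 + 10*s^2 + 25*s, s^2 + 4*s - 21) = 1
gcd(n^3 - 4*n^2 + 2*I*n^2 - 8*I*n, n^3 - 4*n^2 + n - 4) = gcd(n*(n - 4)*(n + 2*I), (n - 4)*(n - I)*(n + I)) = n - 4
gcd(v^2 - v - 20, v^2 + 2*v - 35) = v - 5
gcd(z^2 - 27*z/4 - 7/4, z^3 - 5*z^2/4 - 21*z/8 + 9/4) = 1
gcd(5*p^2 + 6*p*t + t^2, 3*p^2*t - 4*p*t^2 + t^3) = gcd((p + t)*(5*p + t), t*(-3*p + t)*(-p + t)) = 1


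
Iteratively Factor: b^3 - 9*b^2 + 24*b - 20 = (b - 2)*(b^2 - 7*b + 10) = (b - 2)^2*(b - 5)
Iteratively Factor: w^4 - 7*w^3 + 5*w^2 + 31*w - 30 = (w - 5)*(w^3 - 2*w^2 - 5*w + 6) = (w - 5)*(w + 2)*(w^2 - 4*w + 3) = (w - 5)*(w - 1)*(w + 2)*(w - 3)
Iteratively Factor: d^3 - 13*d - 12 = (d + 1)*(d^2 - d - 12) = (d - 4)*(d + 1)*(d + 3)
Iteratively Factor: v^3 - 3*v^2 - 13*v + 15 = (v - 1)*(v^2 - 2*v - 15) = (v - 1)*(v + 3)*(v - 5)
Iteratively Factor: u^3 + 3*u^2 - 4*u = (u + 4)*(u^2 - u) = (u - 1)*(u + 4)*(u)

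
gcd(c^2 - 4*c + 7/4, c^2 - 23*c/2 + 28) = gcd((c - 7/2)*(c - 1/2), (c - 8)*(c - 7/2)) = c - 7/2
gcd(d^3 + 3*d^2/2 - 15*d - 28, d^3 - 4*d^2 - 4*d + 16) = d^2 - 2*d - 8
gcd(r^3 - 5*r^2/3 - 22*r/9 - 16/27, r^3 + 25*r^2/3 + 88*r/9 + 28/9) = r + 2/3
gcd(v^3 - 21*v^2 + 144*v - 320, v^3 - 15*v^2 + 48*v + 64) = v^2 - 16*v + 64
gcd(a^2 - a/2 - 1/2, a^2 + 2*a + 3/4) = a + 1/2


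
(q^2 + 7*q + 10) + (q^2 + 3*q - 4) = 2*q^2 + 10*q + 6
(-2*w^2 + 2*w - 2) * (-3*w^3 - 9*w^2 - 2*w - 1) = 6*w^5 + 12*w^4 - 8*w^3 + 16*w^2 + 2*w + 2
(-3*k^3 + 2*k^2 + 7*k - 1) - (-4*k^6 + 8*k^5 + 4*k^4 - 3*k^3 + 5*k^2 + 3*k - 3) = 4*k^6 - 8*k^5 - 4*k^4 - 3*k^2 + 4*k + 2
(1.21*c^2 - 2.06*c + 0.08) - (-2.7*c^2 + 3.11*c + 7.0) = 3.91*c^2 - 5.17*c - 6.92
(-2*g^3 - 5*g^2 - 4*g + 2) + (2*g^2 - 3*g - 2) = -2*g^3 - 3*g^2 - 7*g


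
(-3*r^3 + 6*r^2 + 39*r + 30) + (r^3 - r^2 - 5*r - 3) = -2*r^3 + 5*r^2 + 34*r + 27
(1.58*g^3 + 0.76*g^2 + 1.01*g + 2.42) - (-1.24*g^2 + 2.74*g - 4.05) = 1.58*g^3 + 2.0*g^2 - 1.73*g + 6.47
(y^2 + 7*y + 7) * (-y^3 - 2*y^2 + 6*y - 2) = -y^5 - 9*y^4 - 15*y^3 + 26*y^2 + 28*y - 14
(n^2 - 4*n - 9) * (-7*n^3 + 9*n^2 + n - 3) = -7*n^5 + 37*n^4 + 28*n^3 - 88*n^2 + 3*n + 27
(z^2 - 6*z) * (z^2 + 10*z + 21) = z^4 + 4*z^3 - 39*z^2 - 126*z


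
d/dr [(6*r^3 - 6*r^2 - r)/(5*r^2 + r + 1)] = (30*r^4 + 12*r^3 + 17*r^2 - 12*r - 1)/(25*r^4 + 10*r^3 + 11*r^2 + 2*r + 1)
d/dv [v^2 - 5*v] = 2*v - 5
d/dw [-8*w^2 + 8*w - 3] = 8 - 16*w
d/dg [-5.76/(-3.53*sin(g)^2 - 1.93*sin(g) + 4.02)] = -(40.6656*sin(g) + 11.1168)*cos(g)/(3.53*sin(g)^2 + 1.93*sin(g) - 4.02)^2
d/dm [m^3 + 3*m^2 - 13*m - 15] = 3*m^2 + 6*m - 13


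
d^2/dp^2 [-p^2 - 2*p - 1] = -2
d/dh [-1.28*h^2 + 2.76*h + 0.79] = 2.76 - 2.56*h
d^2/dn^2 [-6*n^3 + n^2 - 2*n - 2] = 2 - 36*n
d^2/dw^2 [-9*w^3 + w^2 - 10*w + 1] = 2 - 54*w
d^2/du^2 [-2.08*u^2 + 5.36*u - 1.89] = -4.16000000000000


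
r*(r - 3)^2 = r^3 - 6*r^2 + 9*r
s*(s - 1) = s^2 - s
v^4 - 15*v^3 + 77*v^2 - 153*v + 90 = (v - 6)*(v - 5)*(v - 3)*(v - 1)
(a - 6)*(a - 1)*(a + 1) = a^3 - 6*a^2 - a + 6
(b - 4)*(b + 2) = b^2 - 2*b - 8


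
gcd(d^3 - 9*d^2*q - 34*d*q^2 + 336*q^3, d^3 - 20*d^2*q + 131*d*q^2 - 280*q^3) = d^2 - 15*d*q + 56*q^2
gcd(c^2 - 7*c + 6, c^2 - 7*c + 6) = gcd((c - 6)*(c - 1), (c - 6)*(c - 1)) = c^2 - 7*c + 6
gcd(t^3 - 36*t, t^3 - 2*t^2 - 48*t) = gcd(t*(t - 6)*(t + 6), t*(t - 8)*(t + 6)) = t^2 + 6*t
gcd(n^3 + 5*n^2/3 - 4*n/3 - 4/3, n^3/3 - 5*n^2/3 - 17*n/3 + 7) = n - 1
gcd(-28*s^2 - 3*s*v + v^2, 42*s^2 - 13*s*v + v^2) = 7*s - v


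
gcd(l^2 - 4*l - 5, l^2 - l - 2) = l + 1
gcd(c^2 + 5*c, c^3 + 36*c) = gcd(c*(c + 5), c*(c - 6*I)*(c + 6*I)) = c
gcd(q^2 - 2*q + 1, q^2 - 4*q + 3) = q - 1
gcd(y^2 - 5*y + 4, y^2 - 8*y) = 1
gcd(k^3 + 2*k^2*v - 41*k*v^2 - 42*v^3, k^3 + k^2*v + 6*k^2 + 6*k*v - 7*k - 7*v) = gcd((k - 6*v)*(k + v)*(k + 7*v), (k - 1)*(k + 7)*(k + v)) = k + v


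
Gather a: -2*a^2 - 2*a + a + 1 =-2*a^2 - a + 1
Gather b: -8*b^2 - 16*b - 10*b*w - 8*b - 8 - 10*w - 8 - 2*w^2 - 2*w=-8*b^2 + b*(-10*w - 24) - 2*w^2 - 12*w - 16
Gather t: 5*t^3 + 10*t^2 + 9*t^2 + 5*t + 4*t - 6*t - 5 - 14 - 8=5*t^3 + 19*t^2 + 3*t - 27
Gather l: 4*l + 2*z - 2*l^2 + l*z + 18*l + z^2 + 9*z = -2*l^2 + l*(z + 22) + z^2 + 11*z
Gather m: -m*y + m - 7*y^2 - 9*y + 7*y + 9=m*(1 - y) - 7*y^2 - 2*y + 9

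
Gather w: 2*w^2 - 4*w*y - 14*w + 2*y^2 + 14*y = 2*w^2 + w*(-4*y - 14) + 2*y^2 + 14*y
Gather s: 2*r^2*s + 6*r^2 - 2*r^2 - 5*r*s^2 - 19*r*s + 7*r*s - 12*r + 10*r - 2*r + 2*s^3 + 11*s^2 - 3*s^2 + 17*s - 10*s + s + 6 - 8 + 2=4*r^2 - 4*r + 2*s^3 + s^2*(8 - 5*r) + s*(2*r^2 - 12*r + 8)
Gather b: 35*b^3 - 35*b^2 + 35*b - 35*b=35*b^3 - 35*b^2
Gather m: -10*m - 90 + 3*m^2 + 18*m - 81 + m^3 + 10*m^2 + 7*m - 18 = m^3 + 13*m^2 + 15*m - 189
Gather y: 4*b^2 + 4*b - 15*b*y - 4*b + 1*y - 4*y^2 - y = 4*b^2 - 15*b*y - 4*y^2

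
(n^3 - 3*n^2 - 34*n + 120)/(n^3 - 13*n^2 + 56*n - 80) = (n + 6)/(n - 4)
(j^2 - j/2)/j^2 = (j - 1/2)/j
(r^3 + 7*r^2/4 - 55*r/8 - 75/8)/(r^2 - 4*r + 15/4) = (4*r^2 + 17*r + 15)/(2*(2*r - 3))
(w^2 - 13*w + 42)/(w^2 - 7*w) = (w - 6)/w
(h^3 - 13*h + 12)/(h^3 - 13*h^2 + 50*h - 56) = (h^3 - 13*h + 12)/(h^3 - 13*h^2 + 50*h - 56)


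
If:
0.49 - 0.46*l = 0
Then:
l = 1.07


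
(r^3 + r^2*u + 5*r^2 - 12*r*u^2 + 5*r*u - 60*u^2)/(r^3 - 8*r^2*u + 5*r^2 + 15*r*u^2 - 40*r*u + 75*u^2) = (r + 4*u)/(r - 5*u)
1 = 1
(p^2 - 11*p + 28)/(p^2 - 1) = (p^2 - 11*p + 28)/(p^2 - 1)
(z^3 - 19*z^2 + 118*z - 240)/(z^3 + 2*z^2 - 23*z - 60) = (z^2 - 14*z + 48)/(z^2 + 7*z + 12)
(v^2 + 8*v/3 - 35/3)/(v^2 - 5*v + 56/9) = 3*(v + 5)/(3*v - 8)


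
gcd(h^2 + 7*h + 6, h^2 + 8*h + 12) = h + 6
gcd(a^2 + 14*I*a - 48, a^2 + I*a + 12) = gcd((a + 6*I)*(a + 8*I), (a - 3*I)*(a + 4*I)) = 1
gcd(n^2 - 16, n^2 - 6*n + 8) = n - 4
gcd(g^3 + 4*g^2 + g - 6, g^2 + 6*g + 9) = g + 3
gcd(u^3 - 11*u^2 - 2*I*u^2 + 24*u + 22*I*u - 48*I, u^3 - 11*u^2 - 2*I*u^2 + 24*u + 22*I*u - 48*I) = u^3 + u^2*(-11 - 2*I) + u*(24 + 22*I) - 48*I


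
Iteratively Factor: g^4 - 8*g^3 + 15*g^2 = (g)*(g^3 - 8*g^2 + 15*g) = g*(g - 5)*(g^2 - 3*g) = g*(g - 5)*(g - 3)*(g)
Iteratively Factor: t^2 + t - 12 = (t - 3)*(t + 4)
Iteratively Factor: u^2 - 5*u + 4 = (u - 4)*(u - 1)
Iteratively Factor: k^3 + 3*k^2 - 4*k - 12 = (k + 3)*(k^2 - 4) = (k - 2)*(k + 3)*(k + 2)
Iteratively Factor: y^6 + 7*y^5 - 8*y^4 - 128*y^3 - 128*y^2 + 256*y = (y - 1)*(y^5 + 8*y^4 - 128*y^2 - 256*y) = y*(y - 1)*(y^4 + 8*y^3 - 128*y - 256) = y*(y - 1)*(y + 4)*(y^3 + 4*y^2 - 16*y - 64) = y*(y - 4)*(y - 1)*(y + 4)*(y^2 + 8*y + 16) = y*(y - 4)*(y - 1)*(y + 4)^2*(y + 4)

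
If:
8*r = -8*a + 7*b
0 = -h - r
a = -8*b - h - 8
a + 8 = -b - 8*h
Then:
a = -40/29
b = -64/87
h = -64/87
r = 64/87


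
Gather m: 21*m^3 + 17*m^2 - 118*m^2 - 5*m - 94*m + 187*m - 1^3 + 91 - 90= 21*m^3 - 101*m^2 + 88*m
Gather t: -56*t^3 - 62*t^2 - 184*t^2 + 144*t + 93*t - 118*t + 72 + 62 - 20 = -56*t^3 - 246*t^2 + 119*t + 114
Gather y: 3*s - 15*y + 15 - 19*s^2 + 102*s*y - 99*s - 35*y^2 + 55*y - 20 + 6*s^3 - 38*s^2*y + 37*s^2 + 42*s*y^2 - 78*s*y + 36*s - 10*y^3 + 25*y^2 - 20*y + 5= 6*s^3 + 18*s^2 - 60*s - 10*y^3 + y^2*(42*s - 10) + y*(-38*s^2 + 24*s + 20)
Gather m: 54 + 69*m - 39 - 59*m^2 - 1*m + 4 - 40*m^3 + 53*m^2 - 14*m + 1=-40*m^3 - 6*m^2 + 54*m + 20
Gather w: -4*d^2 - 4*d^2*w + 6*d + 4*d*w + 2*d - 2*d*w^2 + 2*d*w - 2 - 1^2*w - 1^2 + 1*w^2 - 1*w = -4*d^2 + 8*d + w^2*(1 - 2*d) + w*(-4*d^2 + 6*d - 2) - 3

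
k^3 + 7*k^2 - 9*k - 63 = (k - 3)*(k + 3)*(k + 7)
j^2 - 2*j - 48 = (j - 8)*(j + 6)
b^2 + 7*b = b*(b + 7)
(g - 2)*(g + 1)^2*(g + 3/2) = g^4 + 3*g^3/2 - 3*g^2 - 13*g/2 - 3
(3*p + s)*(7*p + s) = 21*p^2 + 10*p*s + s^2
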